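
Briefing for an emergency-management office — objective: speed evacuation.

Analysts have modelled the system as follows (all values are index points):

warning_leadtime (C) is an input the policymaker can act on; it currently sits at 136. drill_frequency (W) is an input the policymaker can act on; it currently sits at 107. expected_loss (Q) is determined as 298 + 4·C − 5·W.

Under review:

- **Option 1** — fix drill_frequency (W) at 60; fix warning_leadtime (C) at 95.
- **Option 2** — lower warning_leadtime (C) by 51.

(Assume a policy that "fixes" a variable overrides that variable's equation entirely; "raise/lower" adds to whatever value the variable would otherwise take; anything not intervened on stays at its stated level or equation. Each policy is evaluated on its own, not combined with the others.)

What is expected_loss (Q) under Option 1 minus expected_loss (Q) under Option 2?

Option 1 (W := 60, C := 95):
  C = 95
  W = 60
  Q = 298 + 4·95 − 5·60 = 378
Option 2 (C − 51):
  C = 136 − 51 = 85
  W = 107
  Q = 298 + 4·85 − 5·107 = 103
Q: 378 − 103 = 275

275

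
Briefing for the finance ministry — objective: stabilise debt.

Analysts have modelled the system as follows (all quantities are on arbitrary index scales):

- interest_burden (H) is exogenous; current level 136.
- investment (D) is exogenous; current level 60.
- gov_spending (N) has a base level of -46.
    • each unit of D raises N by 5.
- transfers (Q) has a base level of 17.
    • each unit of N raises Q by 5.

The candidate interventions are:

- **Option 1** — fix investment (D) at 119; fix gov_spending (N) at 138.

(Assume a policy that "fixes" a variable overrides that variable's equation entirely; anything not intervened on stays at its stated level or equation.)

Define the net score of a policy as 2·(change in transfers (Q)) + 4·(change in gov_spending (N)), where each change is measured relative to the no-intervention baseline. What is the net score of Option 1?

Baseline:
  D = 60
  N = -46 + 5·60 = 254
  Q = 17 + 5·254 = 1287
Option 1 (D := 119, N := 138):
  D = 119
  N = 138
  Q = 17 + 5·138 = 707
ΔQ = 707 − 1287 = -580; ΔN = 138 − 254 = -116
Score = 2·(-580) + 4·(-116) = -1624

-1624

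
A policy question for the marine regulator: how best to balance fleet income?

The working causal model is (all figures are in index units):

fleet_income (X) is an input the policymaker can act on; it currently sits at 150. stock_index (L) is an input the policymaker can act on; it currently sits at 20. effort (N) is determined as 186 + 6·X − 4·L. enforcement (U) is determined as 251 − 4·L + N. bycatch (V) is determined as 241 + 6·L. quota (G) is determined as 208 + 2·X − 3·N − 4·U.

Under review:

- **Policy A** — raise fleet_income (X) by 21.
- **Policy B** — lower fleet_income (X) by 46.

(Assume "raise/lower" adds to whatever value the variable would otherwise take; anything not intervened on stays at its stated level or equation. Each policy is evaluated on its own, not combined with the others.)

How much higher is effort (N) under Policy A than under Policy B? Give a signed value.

Policy A (X + 21):
  X = 150 + 21 = 171
  L = 20
  N = 186 + 6·171 − 4·20 = 1132
Policy B (X − 46):
  X = 150 − 46 = 104
  L = 20
  N = 186 + 6·104 − 4·20 = 730
N: 1132 − 730 = 402

402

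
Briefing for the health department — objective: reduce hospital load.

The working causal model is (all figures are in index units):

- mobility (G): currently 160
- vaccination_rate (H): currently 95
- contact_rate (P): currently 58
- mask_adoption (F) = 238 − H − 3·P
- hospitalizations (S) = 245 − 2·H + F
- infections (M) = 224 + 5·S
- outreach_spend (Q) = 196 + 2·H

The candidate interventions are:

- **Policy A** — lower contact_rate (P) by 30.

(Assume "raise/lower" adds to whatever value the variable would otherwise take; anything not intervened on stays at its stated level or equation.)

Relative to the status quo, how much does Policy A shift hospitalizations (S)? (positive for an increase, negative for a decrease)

Baseline:
  H = 95
  P = 58
  F = 238 − 95 − 3·58 = -31
  S = 245 − 2·95 + (-31) = 24
Policy A (P − 30):
  H = 95
  P = 58 − 30 = 28
  F = 238 − 95 − 3·28 = 59
  S = 245 − 2·95 + 59 = 114
Change in S: 114 − 24 = 90

90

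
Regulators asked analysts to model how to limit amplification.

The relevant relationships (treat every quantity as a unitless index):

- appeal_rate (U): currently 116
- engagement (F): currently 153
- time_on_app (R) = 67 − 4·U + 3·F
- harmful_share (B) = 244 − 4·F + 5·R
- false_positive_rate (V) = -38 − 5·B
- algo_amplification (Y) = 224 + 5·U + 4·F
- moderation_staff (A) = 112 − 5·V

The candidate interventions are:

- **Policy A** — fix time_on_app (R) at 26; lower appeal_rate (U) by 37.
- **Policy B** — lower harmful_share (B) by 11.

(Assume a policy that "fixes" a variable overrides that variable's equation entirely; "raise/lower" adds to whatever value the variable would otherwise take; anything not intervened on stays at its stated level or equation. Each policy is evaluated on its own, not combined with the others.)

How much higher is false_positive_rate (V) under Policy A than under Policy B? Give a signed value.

Policy A (R := 26, U − 37):
  U = 116 − 37 = 79
  F = 153
  R = 26
  B = 244 − 4·153 + 5·26 = -238
  V = -38 − 5·(-238) = 1152
Policy B (B − 11):
  U = 116
  F = 153
  R = 67 − 4·116 + 3·153 = 62
  B = 244 − 4·153 + 5·62 (−11 from intervention) = -69
  V = -38 − 5·(-69) = 307
V: 1152 − 307 = 845

845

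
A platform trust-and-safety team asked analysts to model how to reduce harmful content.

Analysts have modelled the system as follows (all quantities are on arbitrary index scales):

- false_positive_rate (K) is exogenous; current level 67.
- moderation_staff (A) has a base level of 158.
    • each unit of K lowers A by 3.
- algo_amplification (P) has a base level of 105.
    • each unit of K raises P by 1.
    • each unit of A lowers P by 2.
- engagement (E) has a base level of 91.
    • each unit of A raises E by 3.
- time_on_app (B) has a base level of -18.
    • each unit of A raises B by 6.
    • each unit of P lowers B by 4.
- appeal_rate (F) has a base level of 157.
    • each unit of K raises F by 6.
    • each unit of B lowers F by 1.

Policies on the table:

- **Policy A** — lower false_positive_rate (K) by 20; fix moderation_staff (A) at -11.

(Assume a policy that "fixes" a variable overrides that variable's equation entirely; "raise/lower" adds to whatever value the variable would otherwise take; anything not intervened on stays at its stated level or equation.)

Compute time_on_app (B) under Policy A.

Policy A (K − 20, A := -11):
  K = 67 − 20 = 47
  A = -11
  P = 105 + 47 − 2·(-11) = 174
  B = -18 + 6·(-11) − 4·174 = -780

-780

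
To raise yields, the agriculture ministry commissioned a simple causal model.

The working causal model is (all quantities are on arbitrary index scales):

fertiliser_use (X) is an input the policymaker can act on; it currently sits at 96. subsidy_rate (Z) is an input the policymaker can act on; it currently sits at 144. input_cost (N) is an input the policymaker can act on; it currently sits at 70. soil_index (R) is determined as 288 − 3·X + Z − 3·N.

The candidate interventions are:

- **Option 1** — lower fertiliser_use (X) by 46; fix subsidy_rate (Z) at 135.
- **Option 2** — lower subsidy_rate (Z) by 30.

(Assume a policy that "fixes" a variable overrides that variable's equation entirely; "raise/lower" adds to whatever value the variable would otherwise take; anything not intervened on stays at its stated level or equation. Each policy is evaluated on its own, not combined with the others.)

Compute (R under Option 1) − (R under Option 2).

Option 1 (X − 46, Z := 135):
  X = 96 − 46 = 50
  Z = 135
  N = 70
  R = 288 − 3·50 + 135 − 3·70 = 63
Option 2 (Z − 30):
  X = 96
  Z = 144 − 30 = 114
  N = 70
  R = 288 − 3·96 + 114 − 3·70 = -96
R: 63 − (-96) = 159

159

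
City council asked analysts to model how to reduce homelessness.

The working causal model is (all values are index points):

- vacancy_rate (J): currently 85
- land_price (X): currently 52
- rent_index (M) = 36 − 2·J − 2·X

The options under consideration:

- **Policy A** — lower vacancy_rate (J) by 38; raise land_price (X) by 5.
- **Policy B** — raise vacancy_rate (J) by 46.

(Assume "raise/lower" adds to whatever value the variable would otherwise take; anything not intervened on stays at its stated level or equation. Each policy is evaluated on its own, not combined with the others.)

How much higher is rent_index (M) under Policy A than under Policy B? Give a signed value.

Policy A (J − 38, X + 5):
  J = 85 − 38 = 47
  X = 52 + 5 = 57
  M = 36 − 2·47 − 2·57 = -172
Policy B (J + 46):
  J = 85 + 46 = 131
  X = 52
  M = 36 − 2·131 − 2·52 = -330
M: -172 − (-330) = 158

158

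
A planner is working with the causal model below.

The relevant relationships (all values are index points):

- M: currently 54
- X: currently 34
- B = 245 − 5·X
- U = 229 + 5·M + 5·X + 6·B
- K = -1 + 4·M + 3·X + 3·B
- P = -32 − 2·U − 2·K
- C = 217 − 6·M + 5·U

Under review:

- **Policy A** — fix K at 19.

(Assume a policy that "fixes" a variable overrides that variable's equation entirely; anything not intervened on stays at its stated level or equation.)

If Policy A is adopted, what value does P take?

-2308

Policy A (K := 19):
  M = 54
  X = 34
  B = 245 − 5·34 = 75
  U = 229 + 5·54 + 5·34 + 6·75 = 1119
  K = 19
  P = -32 − 2·1119 − 2·19 = -2308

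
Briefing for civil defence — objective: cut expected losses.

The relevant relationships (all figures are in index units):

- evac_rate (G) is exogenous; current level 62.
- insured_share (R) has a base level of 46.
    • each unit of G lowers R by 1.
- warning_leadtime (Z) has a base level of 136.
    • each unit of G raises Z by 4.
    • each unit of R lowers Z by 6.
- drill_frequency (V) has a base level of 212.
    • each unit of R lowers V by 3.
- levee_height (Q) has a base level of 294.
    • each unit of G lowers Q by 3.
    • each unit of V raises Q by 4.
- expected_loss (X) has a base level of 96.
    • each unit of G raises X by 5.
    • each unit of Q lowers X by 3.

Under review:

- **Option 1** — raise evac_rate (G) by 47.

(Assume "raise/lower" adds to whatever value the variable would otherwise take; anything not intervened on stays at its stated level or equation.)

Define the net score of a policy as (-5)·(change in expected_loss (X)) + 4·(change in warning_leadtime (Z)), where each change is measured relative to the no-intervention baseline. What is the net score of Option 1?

Baseline:
  G = 62
  R = 46 − 62 = -16
  Z = 136 + 4·62 − 6·(-16) = 480
  V = 212 − 3·(-16) = 260
  Q = 294 − 3·62 + 4·260 = 1148
  X = 96 + 5·62 − 3·1148 = -3038
Option 1 (G + 47):
  G = 62 + 47 = 109
  R = 46 − 109 = -63
  Z = 136 + 4·109 − 6·(-63) = 950
  V = 212 − 3·(-63) = 401
  Q = 294 − 3·109 + 4·401 = 1571
  X = 96 + 5·109 − 3·1571 = -4072
ΔX = -4072 − (-3038) = -1034; ΔZ = 950 − 480 = 470
Score = (-5)·(-1034) + 4·470 = 7050

7050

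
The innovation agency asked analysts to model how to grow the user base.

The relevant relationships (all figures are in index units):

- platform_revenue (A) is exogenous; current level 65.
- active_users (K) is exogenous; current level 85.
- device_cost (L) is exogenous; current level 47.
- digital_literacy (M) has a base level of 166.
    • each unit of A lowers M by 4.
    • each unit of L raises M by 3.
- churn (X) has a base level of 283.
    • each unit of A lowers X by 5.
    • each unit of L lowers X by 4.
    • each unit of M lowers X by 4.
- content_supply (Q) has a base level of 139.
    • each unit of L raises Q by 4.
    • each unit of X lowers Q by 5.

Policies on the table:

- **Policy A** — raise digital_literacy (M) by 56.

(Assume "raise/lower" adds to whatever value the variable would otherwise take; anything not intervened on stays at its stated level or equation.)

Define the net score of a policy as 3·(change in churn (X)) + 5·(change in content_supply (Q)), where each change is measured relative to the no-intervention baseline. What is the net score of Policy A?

4928

Baseline:
  A = 65
  L = 47
  M = 166 − 4·65 + 3·47 = 47
  X = 283 − 5·65 − 4·47 − 4·47 = -418
  Q = 139 + 4·47 − 5·(-418) = 2417
Policy A (M + 56):
  A = 65
  L = 47
  M = 166 − 4·65 + 3·47 (+56 from intervention) = 103
  X = 283 − 5·65 − 4·47 − 4·103 = -642
  Q = 139 + 4·47 − 5·(-642) = 3537
ΔX = -642 − (-418) = -224; ΔQ = 3537 − 2417 = 1120
Score = 3·(-224) + 5·1120 = 4928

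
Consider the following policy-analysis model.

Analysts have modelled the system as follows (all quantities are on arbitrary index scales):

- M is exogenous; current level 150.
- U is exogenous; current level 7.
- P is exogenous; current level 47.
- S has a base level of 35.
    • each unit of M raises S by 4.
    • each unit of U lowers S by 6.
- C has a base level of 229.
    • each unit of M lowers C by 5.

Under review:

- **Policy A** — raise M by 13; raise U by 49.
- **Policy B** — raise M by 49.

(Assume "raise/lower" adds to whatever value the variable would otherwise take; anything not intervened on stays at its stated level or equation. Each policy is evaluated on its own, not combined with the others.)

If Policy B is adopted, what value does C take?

Policy B (M + 49):
  M = 150 + 49 = 199
  C = 229 − 5·199 = -766

-766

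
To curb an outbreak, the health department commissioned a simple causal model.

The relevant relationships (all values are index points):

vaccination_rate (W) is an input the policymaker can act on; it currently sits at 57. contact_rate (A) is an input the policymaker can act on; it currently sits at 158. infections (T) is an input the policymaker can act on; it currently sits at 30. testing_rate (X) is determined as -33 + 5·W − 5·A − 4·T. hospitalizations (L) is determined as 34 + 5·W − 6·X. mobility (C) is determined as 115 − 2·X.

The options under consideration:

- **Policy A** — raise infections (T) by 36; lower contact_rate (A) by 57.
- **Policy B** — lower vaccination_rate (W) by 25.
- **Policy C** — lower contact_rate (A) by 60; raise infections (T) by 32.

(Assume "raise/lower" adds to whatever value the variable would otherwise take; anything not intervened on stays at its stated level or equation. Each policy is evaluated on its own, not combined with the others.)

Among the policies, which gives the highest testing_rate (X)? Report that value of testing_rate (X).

Policy A (T + 36, A − 57):
  W = 57
  A = 158 − 57 = 101
  T = 30 + 36 = 66
  X = -33 + 5·57 − 5·101 − 4·66 = -517
Policy B (W − 25):
  W = 57 − 25 = 32
  A = 158
  T = 30
  X = -33 + 5·32 − 5·158 − 4·30 = -783
Policy C (A − 60, T + 32):
  W = 57
  A = 158 − 60 = 98
  T = 30 + 32 = 62
  X = -33 + 5·57 − 5·98 − 4·62 = -486
Comparing — Policy A: X=-517, Policy B: X=-783, Policy C: X=-486. Highest is -486 (Policy C).

-486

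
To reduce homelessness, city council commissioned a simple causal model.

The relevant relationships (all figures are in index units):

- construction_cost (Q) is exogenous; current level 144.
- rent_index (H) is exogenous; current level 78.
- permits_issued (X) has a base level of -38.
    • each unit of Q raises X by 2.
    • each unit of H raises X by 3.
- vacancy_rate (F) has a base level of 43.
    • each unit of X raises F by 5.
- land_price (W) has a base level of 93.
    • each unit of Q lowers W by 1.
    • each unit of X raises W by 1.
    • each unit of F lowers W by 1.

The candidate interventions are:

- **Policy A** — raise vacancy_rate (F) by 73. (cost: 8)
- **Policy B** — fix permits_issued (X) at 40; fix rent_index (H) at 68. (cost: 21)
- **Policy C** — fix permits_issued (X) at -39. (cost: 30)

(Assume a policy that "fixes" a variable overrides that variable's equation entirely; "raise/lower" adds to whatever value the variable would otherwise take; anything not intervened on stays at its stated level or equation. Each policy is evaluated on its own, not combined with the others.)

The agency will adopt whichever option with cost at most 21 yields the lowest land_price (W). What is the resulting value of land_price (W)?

Policy A (F + 73):
  Q = 144
  H = 78
  X = -38 + 2·144 + 3·78 = 484
  F = 43 + 5·484 (+73 from intervention) = 2536
  W = 93 − 144 + 484 − 2536 = -2103
Policy B (X := 40, H := 68):
  Q = 144
  H = 68
  X = 40
  F = 43 + 5·40 = 243
  W = 93 − 144 + 40 − 243 = -254
Comparing — Policy A: W=-2103, Policy B: W=-254. Lowest is -2103 (Policy A).

-2103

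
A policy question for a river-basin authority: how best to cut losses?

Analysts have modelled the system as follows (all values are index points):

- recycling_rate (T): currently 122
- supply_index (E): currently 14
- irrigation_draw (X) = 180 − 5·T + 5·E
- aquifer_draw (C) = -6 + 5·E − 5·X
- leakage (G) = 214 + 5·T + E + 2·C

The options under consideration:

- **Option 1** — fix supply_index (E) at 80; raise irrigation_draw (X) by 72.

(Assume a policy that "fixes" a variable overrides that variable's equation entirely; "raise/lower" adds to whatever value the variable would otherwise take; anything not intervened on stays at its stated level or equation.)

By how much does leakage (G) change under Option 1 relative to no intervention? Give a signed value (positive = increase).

-3294

Baseline:
  T = 122
  E = 14
  X = 180 − 5·122 + 5·14 = -360
  C = -6 + 5·14 − 5·(-360) = 1864
  G = 214 + 5·122 + 14 + 2·1864 = 4566
Option 1 (E := 80, X + 72):
  T = 122
  E = 80
  X = 180 − 5·122 + 5·80 (+72 from intervention) = 42
  C = -6 + 5·80 − 5·42 = 184
  G = 214 + 5·122 + 80 + 2·184 = 1272
Change in G: 1272 − 4566 = -3294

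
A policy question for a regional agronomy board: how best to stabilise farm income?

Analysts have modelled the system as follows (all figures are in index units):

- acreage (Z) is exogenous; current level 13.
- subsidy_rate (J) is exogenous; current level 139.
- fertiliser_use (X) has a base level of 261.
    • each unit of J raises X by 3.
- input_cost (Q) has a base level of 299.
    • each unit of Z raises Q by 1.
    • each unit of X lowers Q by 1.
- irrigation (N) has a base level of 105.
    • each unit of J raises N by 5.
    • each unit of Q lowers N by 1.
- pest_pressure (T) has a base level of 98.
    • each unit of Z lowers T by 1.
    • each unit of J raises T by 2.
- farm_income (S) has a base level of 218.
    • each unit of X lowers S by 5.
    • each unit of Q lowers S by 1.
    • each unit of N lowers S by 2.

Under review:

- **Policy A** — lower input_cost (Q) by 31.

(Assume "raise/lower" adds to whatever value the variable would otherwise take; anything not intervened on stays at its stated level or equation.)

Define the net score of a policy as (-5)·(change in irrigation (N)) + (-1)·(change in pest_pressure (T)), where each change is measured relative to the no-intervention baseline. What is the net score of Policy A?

Baseline:
  Z = 13
  J = 139
  X = 261 + 3·139 = 678
  Q = 299 + 13 − 678 = -366
  N = 105 + 5·139 − (-366) = 1166
  T = 98 − 13 + 2·139 = 363
Policy A (Q − 31):
  Z = 13
  J = 139
  X = 261 + 3·139 = 678
  Q = 299 + 13 − 678 (−31 from intervention) = -397
  N = 105 + 5·139 − (-397) = 1197
  T = 98 − 13 + 2·139 = 363
ΔN = 1197 − 1166 = 31; ΔT = 363 − 363 = 0
Score = (-5)·31 + (-1)·0 = -155

-155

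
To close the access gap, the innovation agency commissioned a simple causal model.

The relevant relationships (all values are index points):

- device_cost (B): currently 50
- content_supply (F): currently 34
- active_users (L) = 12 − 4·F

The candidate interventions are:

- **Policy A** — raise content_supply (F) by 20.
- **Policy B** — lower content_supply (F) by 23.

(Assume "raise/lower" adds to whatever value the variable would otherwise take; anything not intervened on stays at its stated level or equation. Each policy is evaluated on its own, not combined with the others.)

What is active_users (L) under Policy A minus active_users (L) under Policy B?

-172

Policy A (F + 20):
  F = 34 + 20 = 54
  L = 12 − 4·54 = -204
Policy B (F − 23):
  F = 34 − 23 = 11
  L = 12 − 4·11 = -32
L: -204 − (-32) = -172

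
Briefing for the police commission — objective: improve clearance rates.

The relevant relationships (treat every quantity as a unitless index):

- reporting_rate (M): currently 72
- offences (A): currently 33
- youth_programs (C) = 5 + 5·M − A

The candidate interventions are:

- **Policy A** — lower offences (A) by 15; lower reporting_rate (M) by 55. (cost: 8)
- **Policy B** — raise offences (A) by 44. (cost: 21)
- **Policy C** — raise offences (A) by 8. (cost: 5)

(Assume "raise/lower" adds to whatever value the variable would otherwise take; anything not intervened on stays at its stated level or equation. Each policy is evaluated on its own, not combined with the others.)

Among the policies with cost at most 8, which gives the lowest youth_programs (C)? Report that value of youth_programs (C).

Policy A (A − 15, M − 55):
  M = 72 − 55 = 17
  A = 33 − 15 = 18
  C = 5 + 5·17 − 18 = 72
Policy C (A + 8):
  M = 72
  A = 33 + 8 = 41
  C = 5 + 5·72 − 41 = 324
Comparing — Policy A: C=72, Policy C: C=324. Lowest is 72 (Policy A).

72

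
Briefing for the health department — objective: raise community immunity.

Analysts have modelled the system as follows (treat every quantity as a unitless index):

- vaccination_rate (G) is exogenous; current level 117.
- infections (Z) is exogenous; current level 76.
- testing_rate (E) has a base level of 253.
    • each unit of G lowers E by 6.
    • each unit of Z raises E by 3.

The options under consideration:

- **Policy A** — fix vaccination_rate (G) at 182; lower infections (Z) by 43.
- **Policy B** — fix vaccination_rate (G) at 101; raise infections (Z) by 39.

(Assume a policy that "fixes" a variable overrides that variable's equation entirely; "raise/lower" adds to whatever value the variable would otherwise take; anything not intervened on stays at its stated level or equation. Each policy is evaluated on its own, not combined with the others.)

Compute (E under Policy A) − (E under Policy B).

-732

Policy A (G := 182, Z − 43):
  G = 182
  Z = 76 − 43 = 33
  E = 253 − 6·182 + 3·33 = -740
Policy B (G := 101, Z + 39):
  G = 101
  Z = 76 + 39 = 115
  E = 253 − 6·101 + 3·115 = -8
E: -740 − (-8) = -732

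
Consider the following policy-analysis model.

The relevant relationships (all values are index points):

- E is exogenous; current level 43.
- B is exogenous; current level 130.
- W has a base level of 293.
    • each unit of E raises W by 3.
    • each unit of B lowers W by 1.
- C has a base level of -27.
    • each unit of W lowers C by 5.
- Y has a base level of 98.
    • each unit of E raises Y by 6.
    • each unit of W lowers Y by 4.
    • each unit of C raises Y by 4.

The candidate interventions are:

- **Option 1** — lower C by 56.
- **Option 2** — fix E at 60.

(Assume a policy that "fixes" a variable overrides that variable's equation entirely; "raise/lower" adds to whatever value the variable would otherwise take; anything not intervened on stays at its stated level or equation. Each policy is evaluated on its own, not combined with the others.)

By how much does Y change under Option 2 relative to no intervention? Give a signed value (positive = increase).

Baseline:
  E = 43
  B = 130
  W = 293 + 3·43 − 130 = 292
  C = -27 − 5·292 = -1487
  Y = 98 + 6·43 − 4·292 + 4·(-1487) = -6760
Option 2 (E := 60):
  E = 60
  B = 130
  W = 293 + 3·60 − 130 = 343
  C = -27 − 5·343 = -1742
  Y = 98 + 6·60 − 4·343 + 4·(-1742) = -7882
Change in Y: -7882 − (-6760) = -1122

-1122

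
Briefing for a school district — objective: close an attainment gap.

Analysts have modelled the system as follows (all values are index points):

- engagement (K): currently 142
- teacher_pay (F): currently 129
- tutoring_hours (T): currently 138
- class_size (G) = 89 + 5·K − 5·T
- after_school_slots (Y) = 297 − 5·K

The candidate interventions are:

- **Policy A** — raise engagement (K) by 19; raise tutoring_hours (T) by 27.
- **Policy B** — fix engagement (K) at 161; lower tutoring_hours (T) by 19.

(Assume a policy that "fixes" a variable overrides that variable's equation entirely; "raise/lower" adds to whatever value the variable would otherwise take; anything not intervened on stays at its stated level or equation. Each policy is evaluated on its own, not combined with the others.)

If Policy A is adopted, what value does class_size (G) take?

69

Policy A (K + 19, T + 27):
  K = 142 + 19 = 161
  T = 138 + 27 = 165
  G = 89 + 5·161 − 5·165 = 69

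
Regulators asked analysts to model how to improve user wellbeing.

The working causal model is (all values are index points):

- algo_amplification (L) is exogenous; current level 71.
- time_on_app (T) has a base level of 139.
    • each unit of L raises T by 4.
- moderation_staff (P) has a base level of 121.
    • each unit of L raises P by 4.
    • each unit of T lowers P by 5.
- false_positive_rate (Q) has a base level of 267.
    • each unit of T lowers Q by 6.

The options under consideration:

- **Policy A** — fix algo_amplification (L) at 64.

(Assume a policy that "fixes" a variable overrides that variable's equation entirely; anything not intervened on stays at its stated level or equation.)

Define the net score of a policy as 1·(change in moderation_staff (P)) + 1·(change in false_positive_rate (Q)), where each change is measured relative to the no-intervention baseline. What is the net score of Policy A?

Baseline:
  L = 71
  T = 139 + 4·71 = 423
  P = 121 + 4·71 − 5·423 = -1710
  Q = 267 − 6·423 = -2271
Policy A (L := 64):
  L = 64
  T = 139 + 4·64 = 395
  P = 121 + 4·64 − 5·395 = -1598
  Q = 267 − 6·395 = -2103
ΔP = -1598 − (-1710) = 112; ΔQ = -2103 − (-2271) = 168
Score = 1·112 + 1·168 = 280

280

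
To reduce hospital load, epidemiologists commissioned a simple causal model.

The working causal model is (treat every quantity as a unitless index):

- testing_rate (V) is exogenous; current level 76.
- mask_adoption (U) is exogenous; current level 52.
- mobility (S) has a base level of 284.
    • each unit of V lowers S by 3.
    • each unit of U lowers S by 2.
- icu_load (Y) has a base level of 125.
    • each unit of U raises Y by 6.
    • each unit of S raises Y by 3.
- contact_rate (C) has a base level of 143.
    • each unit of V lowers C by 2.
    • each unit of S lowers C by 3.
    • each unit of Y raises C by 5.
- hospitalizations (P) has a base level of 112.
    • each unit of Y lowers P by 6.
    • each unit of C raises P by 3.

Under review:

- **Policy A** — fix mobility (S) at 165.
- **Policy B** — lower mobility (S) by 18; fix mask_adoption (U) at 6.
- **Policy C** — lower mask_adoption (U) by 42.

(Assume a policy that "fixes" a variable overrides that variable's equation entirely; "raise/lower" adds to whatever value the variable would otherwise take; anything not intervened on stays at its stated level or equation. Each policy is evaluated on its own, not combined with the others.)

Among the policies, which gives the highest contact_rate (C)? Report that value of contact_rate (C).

Policy A (S := 165):
  V = 76
  U = 52
  S = 165
  Y = 125 + 6·52 + 3·165 = 932
  C = 143 − 2·76 − 3·165 + 5·932 = 4156
Policy B (S − 18, U := 6):
  V = 76
  U = 6
  S = 284 − 3·76 − 2·6 (−18 from intervention) = 26
  Y = 125 + 6·6 + 3·26 = 239
  C = 143 − 2·76 − 3·26 + 5·239 = 1108
Policy C (U − 42):
  V = 76
  U = 52 − 42 = 10
  S = 284 − 3·76 − 2·10 = 36
  Y = 125 + 6·10 + 3·36 = 293
  C = 143 − 2·76 − 3·36 + 5·293 = 1348
Comparing — Policy A: C=4156, Policy B: C=1108, Policy C: C=1348. Highest is 4156 (Policy A).

4156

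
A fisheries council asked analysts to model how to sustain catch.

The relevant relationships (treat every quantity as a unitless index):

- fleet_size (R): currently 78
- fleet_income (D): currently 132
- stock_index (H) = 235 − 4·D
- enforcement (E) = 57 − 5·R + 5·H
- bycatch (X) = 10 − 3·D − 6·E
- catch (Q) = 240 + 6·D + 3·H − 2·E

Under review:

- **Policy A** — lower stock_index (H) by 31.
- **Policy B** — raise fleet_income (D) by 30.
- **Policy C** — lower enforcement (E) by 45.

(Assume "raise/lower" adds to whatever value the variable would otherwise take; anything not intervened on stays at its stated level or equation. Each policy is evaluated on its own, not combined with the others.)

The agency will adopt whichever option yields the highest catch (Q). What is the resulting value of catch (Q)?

Policy A (H − 31):
  R = 78
  D = 132
  H = 235 − 4·132 (−31 from intervention) = -324
  E = 57 − 5·78 + 5·(-324) = -1953
  Q = 240 + 6·132 + 3·(-324) − 2·(-1953) = 3966
Policy B (D + 30):
  R = 78
  D = 132 + 30 = 162
  H = 235 − 4·162 = -413
  E = 57 − 5·78 + 5·(-413) = -2398
  Q = 240 + 6·162 + 3·(-413) − 2·(-2398) = 4769
Policy C (E − 45):
  R = 78
  D = 132
  H = 235 − 4·132 = -293
  E = 57 − 5·78 + 5·(-293) (−45 from intervention) = -1843
  Q = 240 + 6·132 + 3·(-293) − 2·(-1843) = 3839
Comparing — Policy A: Q=3966, Policy B: Q=4769, Policy C: Q=3839. Highest is 4769 (Policy B).

4769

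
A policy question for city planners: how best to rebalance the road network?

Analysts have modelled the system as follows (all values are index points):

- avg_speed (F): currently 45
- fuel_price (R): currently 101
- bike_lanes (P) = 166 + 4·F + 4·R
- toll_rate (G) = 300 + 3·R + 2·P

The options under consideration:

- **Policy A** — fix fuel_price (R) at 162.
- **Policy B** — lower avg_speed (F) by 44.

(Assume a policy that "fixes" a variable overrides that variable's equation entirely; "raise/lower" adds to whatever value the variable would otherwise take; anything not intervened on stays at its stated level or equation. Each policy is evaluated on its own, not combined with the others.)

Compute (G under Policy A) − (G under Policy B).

Policy A (R := 162):
  F = 45
  R = 162
  P = 166 + 4·45 + 4·162 = 994
  G = 300 + 3·162 + 2·994 = 2774
Policy B (F − 44):
  F = 45 − 44 = 1
  R = 101
  P = 166 + 4·1 + 4·101 = 574
  G = 300 + 3·101 + 2·574 = 1751
G: 2774 − 1751 = 1023

1023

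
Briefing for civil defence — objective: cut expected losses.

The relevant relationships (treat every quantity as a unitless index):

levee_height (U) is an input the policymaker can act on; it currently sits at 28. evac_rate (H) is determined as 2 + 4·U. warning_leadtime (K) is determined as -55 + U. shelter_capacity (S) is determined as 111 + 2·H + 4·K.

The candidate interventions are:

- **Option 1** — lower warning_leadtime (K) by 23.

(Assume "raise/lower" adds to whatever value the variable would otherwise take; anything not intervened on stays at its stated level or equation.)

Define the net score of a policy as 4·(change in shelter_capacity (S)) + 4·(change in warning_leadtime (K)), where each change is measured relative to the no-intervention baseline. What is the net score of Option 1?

Baseline:
  U = 28
  H = 2 + 4·28 = 114
  K = -55 + 28 = -27
  S = 111 + 2·114 + 4·(-27) = 231
Option 1 (K − 23):
  U = 28
  H = 2 + 4·28 = 114
  K = -55 + 28 (−23 from intervention) = -50
  S = 111 + 2·114 + 4·(-50) = 139
ΔS = 139 − 231 = -92; ΔK = -50 − (-27) = -23
Score = 4·(-92) + 4·(-23) = -460

-460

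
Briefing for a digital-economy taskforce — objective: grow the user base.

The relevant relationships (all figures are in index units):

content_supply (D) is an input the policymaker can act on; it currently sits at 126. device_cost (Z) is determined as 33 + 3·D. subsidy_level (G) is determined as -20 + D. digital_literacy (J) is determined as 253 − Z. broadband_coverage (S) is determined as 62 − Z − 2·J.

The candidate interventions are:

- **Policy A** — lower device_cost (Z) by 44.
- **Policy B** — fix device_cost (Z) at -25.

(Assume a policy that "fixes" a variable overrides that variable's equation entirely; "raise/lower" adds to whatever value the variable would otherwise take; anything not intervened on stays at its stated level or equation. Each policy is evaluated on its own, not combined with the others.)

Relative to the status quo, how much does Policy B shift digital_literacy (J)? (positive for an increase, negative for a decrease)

Baseline:
  D = 126
  Z = 33 + 3·126 = 411
  J = 253 − 411 = -158
Policy B (Z := -25):
  D = 126
  Z = -25
  J = 253 − (-25) = 278
Change in J: 278 − (-158) = 436

436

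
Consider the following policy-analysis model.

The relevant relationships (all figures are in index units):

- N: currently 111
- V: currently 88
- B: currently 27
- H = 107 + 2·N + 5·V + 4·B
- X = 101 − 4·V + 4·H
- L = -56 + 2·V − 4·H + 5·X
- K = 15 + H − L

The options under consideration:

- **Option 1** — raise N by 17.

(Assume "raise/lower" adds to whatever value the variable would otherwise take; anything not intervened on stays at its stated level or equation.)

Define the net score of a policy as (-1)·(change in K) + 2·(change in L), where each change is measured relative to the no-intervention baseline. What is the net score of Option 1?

1598

Baseline:
  N = 111
  V = 88
  B = 27
  H = 107 + 2·111 + 5·88 + 4·27 = 877
  X = 101 − 4·88 + 4·877 = 3257
  L = -56 + 2·88 − 4·877 + 5·3257 = 12897
  K = 15 + 877 − 12897 = -12005
Option 1 (N + 17):
  N = 111 + 17 = 128
  V = 88
  B = 27
  H = 107 + 2·128 + 5·88 + 4·27 = 911
  X = 101 − 4·88 + 4·911 = 3393
  L = -56 + 2·88 − 4·911 + 5·3393 = 13441
  K = 15 + 911 − 13441 = -12515
ΔK = -12515 − (-12005) = -510; ΔL = 13441 − 12897 = 544
Score = (-1)·(-510) + 2·544 = 1598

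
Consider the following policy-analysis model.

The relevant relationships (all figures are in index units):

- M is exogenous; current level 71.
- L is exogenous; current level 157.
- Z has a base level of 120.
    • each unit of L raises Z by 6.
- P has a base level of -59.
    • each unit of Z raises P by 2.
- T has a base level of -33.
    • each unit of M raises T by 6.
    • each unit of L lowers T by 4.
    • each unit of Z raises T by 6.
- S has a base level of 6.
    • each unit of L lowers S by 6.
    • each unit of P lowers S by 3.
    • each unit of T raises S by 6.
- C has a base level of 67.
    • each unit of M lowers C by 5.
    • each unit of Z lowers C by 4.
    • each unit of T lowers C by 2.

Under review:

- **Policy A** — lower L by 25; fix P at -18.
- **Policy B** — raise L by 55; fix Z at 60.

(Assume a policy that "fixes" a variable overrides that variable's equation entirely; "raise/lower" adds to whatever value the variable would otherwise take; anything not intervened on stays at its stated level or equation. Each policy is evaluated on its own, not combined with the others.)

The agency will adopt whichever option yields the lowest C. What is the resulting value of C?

Policy A (L − 25, P := -18):
  M = 71
  L = 157 − 25 = 132
  Z = 120 + 6·132 = 912
  T = -33 + 6·71 − 4·132 + 6·912 = 5337
  C = 67 − 5·71 − 4·912 − 2·5337 = -14610
Policy B (L + 55, Z := 60):
  M = 71
  L = 157 + 55 = 212
  Z = 60
  T = -33 + 6·71 − 4·212 + 6·60 = -95
  C = 67 − 5·71 − 4·60 − 2·(-95) = -338
Comparing — Policy A: C=-14610, Policy B: C=-338. Lowest is -14610 (Policy A).

-14610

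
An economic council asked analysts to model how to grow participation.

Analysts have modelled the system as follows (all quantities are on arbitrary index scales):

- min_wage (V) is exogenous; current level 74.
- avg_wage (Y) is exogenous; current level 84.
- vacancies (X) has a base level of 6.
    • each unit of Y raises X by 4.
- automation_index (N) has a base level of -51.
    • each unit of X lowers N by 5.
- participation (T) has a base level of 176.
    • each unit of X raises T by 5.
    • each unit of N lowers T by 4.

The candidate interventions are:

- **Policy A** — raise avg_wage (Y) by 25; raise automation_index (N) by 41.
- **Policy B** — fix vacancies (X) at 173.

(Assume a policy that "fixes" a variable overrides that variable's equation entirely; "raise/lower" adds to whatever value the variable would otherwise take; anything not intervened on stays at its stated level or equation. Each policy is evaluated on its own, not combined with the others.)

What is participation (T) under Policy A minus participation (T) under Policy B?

6561

Policy A (Y + 25, N + 41):
  Y = 84 + 25 = 109
  X = 6 + 4·109 = 442
  N = -51 − 5·442 (+41 from intervention) = -2220
  T = 176 + 5·442 − 4·(-2220) = 11266
Policy B (X := 173):
  Y = 84
  X = 173
  N = -51 − 5·173 = -916
  T = 176 + 5·173 − 4·(-916) = 4705
T: 11266 − 4705 = 6561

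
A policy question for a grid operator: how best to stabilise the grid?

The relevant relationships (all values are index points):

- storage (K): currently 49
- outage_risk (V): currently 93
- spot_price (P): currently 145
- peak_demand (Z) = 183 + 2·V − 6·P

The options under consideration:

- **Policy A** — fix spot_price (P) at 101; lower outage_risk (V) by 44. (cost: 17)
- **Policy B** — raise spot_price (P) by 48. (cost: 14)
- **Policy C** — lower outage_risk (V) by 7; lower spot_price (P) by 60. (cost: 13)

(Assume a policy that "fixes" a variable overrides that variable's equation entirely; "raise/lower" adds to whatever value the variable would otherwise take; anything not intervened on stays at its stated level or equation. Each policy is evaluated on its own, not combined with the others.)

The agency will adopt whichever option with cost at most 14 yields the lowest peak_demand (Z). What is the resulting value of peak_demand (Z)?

Policy B (P + 48):
  V = 93
  P = 145 + 48 = 193
  Z = 183 + 2·93 − 6·193 = -789
Policy C (V − 7, P − 60):
  V = 93 − 7 = 86
  P = 145 − 60 = 85
  Z = 183 + 2·86 − 6·85 = -155
Comparing — Policy B: Z=-789, Policy C: Z=-155. Lowest is -789 (Policy B).

-789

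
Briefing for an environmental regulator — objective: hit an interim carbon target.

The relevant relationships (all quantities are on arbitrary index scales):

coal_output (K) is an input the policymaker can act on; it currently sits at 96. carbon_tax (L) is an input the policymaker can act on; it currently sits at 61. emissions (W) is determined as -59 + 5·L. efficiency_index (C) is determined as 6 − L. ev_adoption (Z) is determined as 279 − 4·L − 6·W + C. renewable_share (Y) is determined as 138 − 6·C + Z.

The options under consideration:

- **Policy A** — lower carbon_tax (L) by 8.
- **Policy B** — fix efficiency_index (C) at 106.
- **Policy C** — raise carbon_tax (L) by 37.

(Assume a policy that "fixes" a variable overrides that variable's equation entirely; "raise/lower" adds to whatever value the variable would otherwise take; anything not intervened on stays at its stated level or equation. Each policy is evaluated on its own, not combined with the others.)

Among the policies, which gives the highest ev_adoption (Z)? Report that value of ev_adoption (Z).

-1216

Policy A (L − 8):
  L = 61 − 8 = 53
  W = -59 + 5·53 = 206
  C = 6 − 53 = -47
  Z = 279 − 4·53 − 6·206 + (-47) = -1216
Policy B (C := 106):
  L = 61
  W = -59 + 5·61 = 246
  C = 106
  Z = 279 − 4·61 − 6·246 + 106 = -1335
Policy C (L + 37):
  L = 61 + 37 = 98
  W = -59 + 5·98 = 431
  C = 6 − 98 = -92
  Z = 279 − 4·98 − 6·431 + (-92) = -2791
Comparing — Policy A: Z=-1216, Policy B: Z=-1335, Policy C: Z=-2791. Highest is -1216 (Policy A).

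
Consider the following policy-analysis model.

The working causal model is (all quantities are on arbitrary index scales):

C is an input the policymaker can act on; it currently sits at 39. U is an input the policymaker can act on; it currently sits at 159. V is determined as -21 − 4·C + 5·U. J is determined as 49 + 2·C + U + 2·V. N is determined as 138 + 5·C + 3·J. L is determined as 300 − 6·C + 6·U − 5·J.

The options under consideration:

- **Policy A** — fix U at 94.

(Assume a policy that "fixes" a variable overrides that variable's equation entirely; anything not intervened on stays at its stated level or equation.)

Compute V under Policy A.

293

Policy A (U := 94):
  C = 39
  U = 94
  V = -21 − 4·39 + 5·94 = 293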